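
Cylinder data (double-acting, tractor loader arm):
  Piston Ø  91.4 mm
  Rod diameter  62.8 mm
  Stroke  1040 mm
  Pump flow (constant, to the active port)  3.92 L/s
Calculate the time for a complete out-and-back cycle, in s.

t ≈ 2.66 s

Cap-side area A_cap = π/4 × (91.4 mm)² = 6561 mm^2
Rod-side annular area A_ann = π/4 × (91.4² − 62.8²) = 3464 mm^2
t_ext = A_cap·L/Q = 1.741 s
t_ret = A_ann·L/Q = 0.9189 s
t_cycle = t_ext + t_ret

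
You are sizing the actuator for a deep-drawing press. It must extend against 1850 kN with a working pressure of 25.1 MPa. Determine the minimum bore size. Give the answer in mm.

D ≈ 306 mm

Extension force acts on the full piston face: F = P × (π/4)D².
D = √(4F / (πP)) = √(4 × 1850 kN / (π × 25.1 MPa))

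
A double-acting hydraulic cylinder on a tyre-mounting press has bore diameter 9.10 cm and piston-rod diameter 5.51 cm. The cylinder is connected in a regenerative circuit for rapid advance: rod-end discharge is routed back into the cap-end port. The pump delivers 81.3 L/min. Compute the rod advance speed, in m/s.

v ≈ 0.568 m/s

In regeneration the rod-end outflow joins the pump flow into the cap end, so the net volume the pump must supply per unit advance equals the rod cross-section area.
Rod cross-section A_rod = π/4 × (5.51 cm)² = 23.84 cm^2
v = Q_pump / A_rod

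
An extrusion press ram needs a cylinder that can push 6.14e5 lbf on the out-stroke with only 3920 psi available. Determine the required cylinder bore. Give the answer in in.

D ≈ 14.1 in

Extension force acts on the full piston face: F = P × (π/4)D².
D = √(4F / (πP)) = √(4 × 6.14e5 lbf / (π × 3920 psi))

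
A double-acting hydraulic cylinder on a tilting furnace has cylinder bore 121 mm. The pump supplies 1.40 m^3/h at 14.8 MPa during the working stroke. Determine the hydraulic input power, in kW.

W ≈ 5.76 kW

Hydraulic power = P × Q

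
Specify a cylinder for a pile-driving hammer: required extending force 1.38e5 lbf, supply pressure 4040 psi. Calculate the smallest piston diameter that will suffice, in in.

Extension force acts on the full piston face: F = P × (π/4)D².
D = √(4F / (πP)) = √(4 × 1.38e5 lbf / (π × 4040 psi))

D ≈ 6.59 in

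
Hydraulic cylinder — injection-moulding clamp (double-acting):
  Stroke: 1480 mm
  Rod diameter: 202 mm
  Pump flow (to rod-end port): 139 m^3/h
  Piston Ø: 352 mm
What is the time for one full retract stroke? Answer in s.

Rod-side annular area A_ann = π/4 × (352² − 202²) = 65270 mm^2
Swept volume V = A × L; t = V / Q = A·L / Q

t ≈ 2.50 s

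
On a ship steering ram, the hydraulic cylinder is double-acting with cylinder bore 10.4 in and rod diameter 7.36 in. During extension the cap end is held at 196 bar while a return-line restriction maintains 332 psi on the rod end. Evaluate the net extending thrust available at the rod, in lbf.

Cap-side area A_cap = π/4 × (10.4 in)² = 84.95 in^2
Rod-side annular area A_ann = π/4 × (10.4² − 7.36²) = 42.40 in^2
Net thrust = P_cap·A_cap − P_rod·A_ann = 2.415e5 lbf − 14080 lbf

F ≈ 2.27e5 lbf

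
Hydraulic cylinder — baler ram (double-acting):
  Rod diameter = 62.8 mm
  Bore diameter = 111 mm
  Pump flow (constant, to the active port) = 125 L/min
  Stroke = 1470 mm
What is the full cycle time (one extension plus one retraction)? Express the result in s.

t ≈ 11.5 s

Cap-side area A_cap = π/4 × (111 mm)² = 9677 mm^2
Rod-side annular area A_ann = π/4 × (111² − 62.8²) = 6579 mm^2
t_ext = A_cap·L/Q = 6.828 s
t_ret = A_ann·L/Q = 4.642 s
t_cycle = t_ext + t_ret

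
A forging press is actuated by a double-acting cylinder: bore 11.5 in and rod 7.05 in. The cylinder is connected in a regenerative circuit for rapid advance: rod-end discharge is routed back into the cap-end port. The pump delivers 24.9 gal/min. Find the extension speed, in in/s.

In regeneration the rod-end outflow joins the pump flow into the cap end, so the net volume the pump must supply per unit advance equals the rod cross-section area.
Rod cross-section A_rod = π/4 × (7.05 in)² = 39.04 in^2
v = Q_pump / A_rod

v ≈ 2.46 in/s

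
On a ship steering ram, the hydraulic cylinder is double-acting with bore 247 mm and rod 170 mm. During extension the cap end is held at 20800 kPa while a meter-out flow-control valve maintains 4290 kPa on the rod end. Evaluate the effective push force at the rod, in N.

Cap-side area A_cap = π/4 × (247 mm)² = 47920 mm^2
Rod-side annular area A_ann = π/4 × (247² − 170²) = 25220 mm^2
Net thrust = P_cap·A_cap − P_rod·A_ann = 9.967e5 N − 1.082e5 N

F ≈ 8.88e5 N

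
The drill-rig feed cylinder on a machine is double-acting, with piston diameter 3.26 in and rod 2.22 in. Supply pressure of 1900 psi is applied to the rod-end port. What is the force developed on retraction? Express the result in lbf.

F ≈ 8500 lbf

Rod-side annular area A_ann = π/4 × (3.26² − 2.22²) = 4.476 in^2
On retraction the pressure acts on the annular area (bore minus rod).
F = P × A_ann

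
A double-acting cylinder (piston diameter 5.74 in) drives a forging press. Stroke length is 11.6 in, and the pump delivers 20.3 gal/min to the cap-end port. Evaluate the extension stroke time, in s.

t ≈ 3.84 s

Cap-side area A_cap = π/4 × (5.74 in)² = 25.88 in^2
Swept volume V = A × L; t = V / Q = A·L / Q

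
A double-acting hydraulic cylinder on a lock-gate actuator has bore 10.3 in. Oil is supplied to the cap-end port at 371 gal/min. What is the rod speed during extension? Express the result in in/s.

v ≈ 17.1 in/s

Cap-side area A_cap = π/4 × (10.3 in)² = 83.32 in^2
v = Q / A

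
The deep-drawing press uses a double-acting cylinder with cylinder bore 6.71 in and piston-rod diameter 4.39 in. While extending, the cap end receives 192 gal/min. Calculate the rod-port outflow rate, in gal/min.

Q_out ≈ 110 gal/min

Cap-side area A_cap = π/4 × (6.71 in)² = 35.36 in^2
Rod-side annular area A_ann = π/4 × (6.71² − 4.39²) = 20.23 in^2
Piston speed v = Q_in/A_cap; rod-end outflow Q_out = v × A_ann = Q_in × A_ann/A_cap.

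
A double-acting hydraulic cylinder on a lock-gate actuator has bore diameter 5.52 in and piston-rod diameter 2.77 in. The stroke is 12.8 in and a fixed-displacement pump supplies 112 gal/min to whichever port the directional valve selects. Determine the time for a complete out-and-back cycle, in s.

Cap-side area A_cap = π/4 × (5.52 in)² = 23.93 in^2
Rod-side annular area A_ann = π/4 × (5.52² − 2.77²) = 17.91 in^2
t_ext = A_cap·L/Q = 0.7104 s
t_ret = A_ann·L/Q = 0.5315 s
t_cycle = t_ext + t_ret

t ≈ 1.24 s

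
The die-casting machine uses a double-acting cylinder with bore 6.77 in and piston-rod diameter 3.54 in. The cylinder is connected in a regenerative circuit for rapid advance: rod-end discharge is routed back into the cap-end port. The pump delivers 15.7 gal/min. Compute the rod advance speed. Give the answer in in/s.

v ≈ 6.14 in/s

In regeneration the rod-end outflow joins the pump flow into the cap end, so the net volume the pump must supply per unit advance equals the rod cross-section area.
Rod cross-section A_rod = π/4 × (3.54 in)² = 9.842 in^2
v = Q_pump / A_rod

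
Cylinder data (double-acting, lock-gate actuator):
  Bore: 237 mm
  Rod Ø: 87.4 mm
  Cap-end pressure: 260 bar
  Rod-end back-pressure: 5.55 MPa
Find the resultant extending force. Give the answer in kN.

Cap-side area A_cap = π/4 × (237 mm)² = 44120 mm^2
Rod-side annular area A_ann = π/4 × (237² − 87.4²) = 38120 mm^2
Net thrust = P_cap·A_cap − P_rod·A_ann = 1147 kN − 211.5 kN

F ≈ 935 kN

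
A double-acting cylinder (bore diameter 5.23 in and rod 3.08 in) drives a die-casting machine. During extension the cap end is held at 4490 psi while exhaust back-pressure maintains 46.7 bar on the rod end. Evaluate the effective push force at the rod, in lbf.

Cap-side area A_cap = π/4 × (5.23 in)² = 21.48 in^2
Rod-side annular area A_ann = π/4 × (5.23² − 3.08²) = 14.03 in^2
Net thrust = P_cap·A_cap − P_rod·A_ann = 96460 lbf − 9504 lbf

F ≈ 87000 lbf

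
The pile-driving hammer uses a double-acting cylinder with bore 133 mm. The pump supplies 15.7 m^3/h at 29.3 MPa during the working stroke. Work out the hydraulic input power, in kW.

W ≈ 128 kW

Hydraulic power = P × Q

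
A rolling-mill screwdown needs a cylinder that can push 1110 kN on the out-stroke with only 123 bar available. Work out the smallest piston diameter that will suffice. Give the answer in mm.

D ≈ 339 mm

Extension force acts on the full piston face: F = P × (π/4)D².
D = √(4F / (πP)) = √(4 × 1110 kN / (π × 123 bar))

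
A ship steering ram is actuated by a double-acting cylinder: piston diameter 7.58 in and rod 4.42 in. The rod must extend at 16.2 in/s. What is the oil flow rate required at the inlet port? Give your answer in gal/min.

Cap-side area A_cap = π/4 × (7.58 in)² = 45.13 in^2
Q = A × v

Q ≈ 190 gal/min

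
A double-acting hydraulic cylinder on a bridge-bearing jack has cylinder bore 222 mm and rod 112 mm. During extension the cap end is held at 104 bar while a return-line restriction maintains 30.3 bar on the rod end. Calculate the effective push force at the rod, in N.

Cap-side area A_cap = π/4 × (222 mm)² = 38710 mm^2
Rod-side annular area A_ann = π/4 × (222² − 112²) = 28860 mm^2
Net thrust = P_cap·A_cap − P_rod·A_ann = 4.026e5 N − 87430 N

F ≈ 3.15e5 N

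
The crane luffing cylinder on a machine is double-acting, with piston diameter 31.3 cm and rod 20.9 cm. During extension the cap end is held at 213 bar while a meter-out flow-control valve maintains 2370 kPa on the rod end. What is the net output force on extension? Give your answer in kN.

F ≈ 1540 kN

Cap-side area A_cap = π/4 × (31.3 cm)² = 769.4 cm^2
Rod-side annular area A_ann = π/4 × (31.3² − 20.9²) = 426.4 cm^2
Net thrust = P_cap·A_cap − P_rod·A_ann = 1639 kN − 101.1 kN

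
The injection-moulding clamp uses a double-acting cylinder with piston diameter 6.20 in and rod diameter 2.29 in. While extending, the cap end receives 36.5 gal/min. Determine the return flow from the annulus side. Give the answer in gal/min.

Cap-side area A_cap = π/4 × (6.20 in)² = 30.19 in^2
Rod-side annular area A_ann = π/4 × (6.20² − 2.29²) = 26.07 in^2
Piston speed v = Q_in/A_cap; rod-end outflow Q_out = v × A_ann = Q_in × A_ann/A_cap.

Q_out ≈ 31.5 gal/min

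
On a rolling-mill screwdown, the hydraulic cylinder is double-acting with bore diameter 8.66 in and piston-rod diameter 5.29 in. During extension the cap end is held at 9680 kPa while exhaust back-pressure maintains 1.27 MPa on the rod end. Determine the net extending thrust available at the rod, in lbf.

Cap-side area A_cap = π/4 × (8.66 in)² = 58.90 in^2
Rod-side annular area A_ann = π/4 × (8.66² − 5.29²) = 36.92 in^2
Net thrust = P_cap·A_cap − P_rod·A_ann = 82700 lbf − 6801 lbf

F ≈ 75900 lbf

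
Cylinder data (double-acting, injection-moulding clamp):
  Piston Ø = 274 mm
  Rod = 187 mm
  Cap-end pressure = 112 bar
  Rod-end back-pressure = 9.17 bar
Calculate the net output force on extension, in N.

Cap-side area A_cap = π/4 × (274 mm)² = 58960 mm^2
Rod-side annular area A_ann = π/4 × (274² − 187²) = 31500 mm^2
Net thrust = P_cap·A_cap − P_rod·A_ann = 6.604e5 N − 28890 N

F ≈ 6.32e5 N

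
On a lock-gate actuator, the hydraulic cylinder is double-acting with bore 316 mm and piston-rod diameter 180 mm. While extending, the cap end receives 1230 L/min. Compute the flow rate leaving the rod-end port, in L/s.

Cap-side area A_cap = π/4 × (316 mm)² = 78430 mm^2
Rod-side annular area A_ann = π/4 × (316² − 180²) = 52980 mm^2
Piston speed v = Q_in/A_cap; rod-end outflow Q_out = v × A_ann = Q_in × A_ann/A_cap.

Q_out ≈ 13.8 L/s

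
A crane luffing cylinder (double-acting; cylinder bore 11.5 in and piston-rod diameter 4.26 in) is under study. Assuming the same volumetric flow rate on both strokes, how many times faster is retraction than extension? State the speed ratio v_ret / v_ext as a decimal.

v_ret/v_ext ≈ 1.16

Cap-side area A_cap = π/4 × (11.5 in)² = 103.9 in^2
Rod-side annular area A_ann = π/4 × (11.5² − 4.26²) = 89.62 in^2
For equal Q, v ∝ 1/A, so v_ret/v_ext = A_cap/A_ann.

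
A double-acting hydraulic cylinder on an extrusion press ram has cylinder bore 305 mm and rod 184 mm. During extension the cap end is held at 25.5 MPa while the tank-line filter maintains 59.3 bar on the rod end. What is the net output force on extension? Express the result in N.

F ≈ 1.59e6 N

Cap-side area A_cap = π/4 × (305 mm)² = 73060 mm^2
Rod-side annular area A_ann = π/4 × (305² − 184²) = 46470 mm^2
Net thrust = P_cap·A_cap − P_rod·A_ann = 1.863e6 N − 2.756e5 N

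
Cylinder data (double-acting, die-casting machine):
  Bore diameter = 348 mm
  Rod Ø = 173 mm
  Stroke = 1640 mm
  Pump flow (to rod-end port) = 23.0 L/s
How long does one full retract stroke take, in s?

t ≈ 5.11 s

Rod-side annular area A_ann = π/4 × (348² − 173²) = 71610 mm^2
Swept volume V = A × L; t = V / Q = A·L / Q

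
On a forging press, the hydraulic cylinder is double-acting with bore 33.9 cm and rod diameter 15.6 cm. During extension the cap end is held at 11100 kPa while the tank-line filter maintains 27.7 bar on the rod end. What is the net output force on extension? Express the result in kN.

F ≈ 805 kN

Cap-side area A_cap = π/4 × (33.9 cm)² = 902.6 cm^2
Rod-side annular area A_ann = π/4 × (33.9² − 15.6²) = 711.5 cm^2
Net thrust = P_cap·A_cap − P_rod·A_ann = 1002 kN − 197.1 kN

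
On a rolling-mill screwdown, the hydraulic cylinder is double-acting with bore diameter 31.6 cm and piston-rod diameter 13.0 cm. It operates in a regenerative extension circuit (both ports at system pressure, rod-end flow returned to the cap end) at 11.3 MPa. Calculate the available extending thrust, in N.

F ≈ 1.50e5 N

With equal pressure on both faces, forces on the annular region cancel; the net push is pressure × rod cross-section.
Rod cross-section A_rod = π/4 × (13.0 cm)² = 132.7 cm^2
F = P × A_rod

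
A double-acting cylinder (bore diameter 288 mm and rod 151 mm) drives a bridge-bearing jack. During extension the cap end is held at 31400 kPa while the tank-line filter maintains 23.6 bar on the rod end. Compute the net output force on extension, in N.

F ≈ 1.93e6 N

Cap-side area A_cap = π/4 × (288 mm)² = 65140 mm^2
Rod-side annular area A_ann = π/4 × (288² − 151²) = 47240 mm^2
Net thrust = P_cap·A_cap − P_rod·A_ann = 2.046e6 N − 1.115e5 N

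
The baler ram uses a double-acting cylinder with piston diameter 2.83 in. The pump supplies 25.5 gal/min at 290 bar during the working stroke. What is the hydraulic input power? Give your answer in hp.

Hydraulic power = P × Q

W ≈ 62.6 hp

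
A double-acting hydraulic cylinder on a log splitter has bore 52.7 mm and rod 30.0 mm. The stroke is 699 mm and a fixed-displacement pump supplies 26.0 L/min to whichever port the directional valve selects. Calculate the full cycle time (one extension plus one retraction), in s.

Cap-side area A_cap = π/4 × (52.7 mm)² = 2181 mm^2
Rod-side annular area A_ann = π/4 × (52.7² − 30.0²) = 1474 mm^2
t_ext = A_cap·L/Q = 3.519 s
t_ret = A_ann·L/Q = 2.378 s
t_cycle = t_ext + t_ret

t ≈ 5.90 s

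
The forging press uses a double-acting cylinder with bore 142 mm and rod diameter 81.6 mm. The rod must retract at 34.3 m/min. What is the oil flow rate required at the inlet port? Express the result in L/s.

Q ≈ 6.06 L/s

Rod-side annular area A_ann = π/4 × (142² − 81.6²) = 10610 mm^2
Q = A × v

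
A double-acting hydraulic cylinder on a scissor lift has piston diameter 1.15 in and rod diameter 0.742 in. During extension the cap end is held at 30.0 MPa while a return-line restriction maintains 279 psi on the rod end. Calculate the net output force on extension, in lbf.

F ≈ 4350 lbf

Cap-side area A_cap = π/4 × (1.15 in)² = 1.039 in^2
Rod-side annular area A_ann = π/4 × (1.15² − 0.742²) = 0.6063 in^2
Net thrust = P_cap·A_cap − P_rod·A_ann = 4519 lbf − 169.2 lbf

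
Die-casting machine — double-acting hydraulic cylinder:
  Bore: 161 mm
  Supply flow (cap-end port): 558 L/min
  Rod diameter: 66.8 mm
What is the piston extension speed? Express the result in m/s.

Cap-side area A_cap = π/4 × (161 mm)² = 20360 mm^2
v = Q / A

v ≈ 0.457 m/s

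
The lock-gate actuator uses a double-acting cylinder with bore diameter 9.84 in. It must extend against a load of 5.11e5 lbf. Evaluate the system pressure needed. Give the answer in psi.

P ≈ 6720 psi

Cap-side area A_cap = π/4 × (9.84 in)² = 76.05 in^2
P = F / A = 5.11e5 lbf / A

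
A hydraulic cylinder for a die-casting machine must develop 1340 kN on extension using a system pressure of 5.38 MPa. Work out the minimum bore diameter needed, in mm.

D ≈ 563 mm

Extension force acts on the full piston face: F = P × (π/4)D².
D = √(4F / (πP)) = √(4 × 1340 kN / (π × 5.38 MPa))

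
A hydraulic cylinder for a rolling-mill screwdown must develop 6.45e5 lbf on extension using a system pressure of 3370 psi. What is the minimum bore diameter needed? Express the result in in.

D ≈ 15.6 in

Extension force acts on the full piston face: F = P × (π/4)D².
D = √(4F / (πP)) = √(4 × 6.45e5 lbf / (π × 3370 psi))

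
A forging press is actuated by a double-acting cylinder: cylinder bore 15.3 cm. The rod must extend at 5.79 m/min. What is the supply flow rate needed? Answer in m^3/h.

Q ≈ 6.39 m^3/h

Cap-side area A_cap = π/4 × (15.3 cm)² = 183.9 cm^2
Q = A × v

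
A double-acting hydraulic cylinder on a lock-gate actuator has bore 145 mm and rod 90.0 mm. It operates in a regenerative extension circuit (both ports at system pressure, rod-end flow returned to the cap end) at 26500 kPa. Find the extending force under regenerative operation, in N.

With equal pressure on both faces, forces on the annular region cancel; the net push is pressure × rod cross-section.
Rod cross-section A_rod = π/4 × (90.0 mm)² = 6362 mm^2
F = P × A_rod

F ≈ 1.69e5 N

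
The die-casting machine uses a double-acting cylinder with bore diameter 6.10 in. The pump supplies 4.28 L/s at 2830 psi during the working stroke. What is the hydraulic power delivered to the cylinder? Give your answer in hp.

W ≈ 112 hp

Hydraulic power = P × Q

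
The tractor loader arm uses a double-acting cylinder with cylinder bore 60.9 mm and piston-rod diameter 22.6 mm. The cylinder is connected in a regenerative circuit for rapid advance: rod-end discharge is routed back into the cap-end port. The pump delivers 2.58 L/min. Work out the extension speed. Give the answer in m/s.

In regeneration the rod-end outflow joins the pump flow into the cap end, so the net volume the pump must supply per unit advance equals the rod cross-section area.
Rod cross-section A_rod = π/4 × (22.6 mm)² = 401.1 mm^2
v = Q_pump / A_rod

v ≈ 0.107 m/s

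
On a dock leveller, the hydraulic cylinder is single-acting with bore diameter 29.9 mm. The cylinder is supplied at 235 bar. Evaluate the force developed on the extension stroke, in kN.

Cap-side area A_cap = π/4 × (29.9 mm)² = 702.2 mm^2
F = P × A_cap = 235 bar × A_cap

F ≈ 16.5 kN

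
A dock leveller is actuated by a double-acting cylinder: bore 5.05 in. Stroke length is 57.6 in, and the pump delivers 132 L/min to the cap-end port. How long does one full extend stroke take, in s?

t ≈ 8.59 s

Cap-side area A_cap = π/4 × (5.05 in)² = 20.03 in^2
Swept volume V = A × L; t = V / Q = A·L / Q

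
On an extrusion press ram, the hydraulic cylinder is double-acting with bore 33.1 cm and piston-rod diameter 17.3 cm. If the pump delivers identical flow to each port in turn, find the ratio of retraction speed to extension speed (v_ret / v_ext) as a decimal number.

Cap-side area A_cap = π/4 × (33.1 cm)² = 860.5 cm^2
Rod-side annular area A_ann = π/4 × (33.1² − 17.3²) = 625.4 cm^2
For equal Q, v ∝ 1/A, so v_ret/v_ext = A_cap/A_ann.

v_ret/v_ext ≈ 1.38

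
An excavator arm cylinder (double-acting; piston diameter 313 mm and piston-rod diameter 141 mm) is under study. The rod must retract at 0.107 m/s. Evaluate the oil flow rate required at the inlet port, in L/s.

Q ≈ 6.56 L/s

Rod-side annular area A_ann = π/4 × (313² − 141²) = 61330 mm^2
Q = A × v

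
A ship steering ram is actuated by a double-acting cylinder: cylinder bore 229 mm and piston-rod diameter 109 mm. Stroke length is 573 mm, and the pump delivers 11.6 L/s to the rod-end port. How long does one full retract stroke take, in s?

t ≈ 1.57 s

Rod-side annular area A_ann = π/4 × (229² − 109²) = 31860 mm^2
Swept volume V = A × L; t = V / Q = A·L / Q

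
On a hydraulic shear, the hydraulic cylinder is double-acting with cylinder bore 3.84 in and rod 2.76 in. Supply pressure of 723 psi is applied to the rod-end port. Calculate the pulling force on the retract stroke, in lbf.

Rod-side annular area A_ann = π/4 × (3.84² − 2.76²) = 5.598 in^2
On retraction the pressure acts on the annular area (bore minus rod).
F = P × A_ann

F ≈ 4050 lbf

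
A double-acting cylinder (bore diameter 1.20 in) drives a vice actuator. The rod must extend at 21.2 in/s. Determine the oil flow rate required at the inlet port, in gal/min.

Cap-side area A_cap = π/4 × (1.20 in)² = 1.131 in^2
Q = A × v

Q ≈ 6.23 gal/min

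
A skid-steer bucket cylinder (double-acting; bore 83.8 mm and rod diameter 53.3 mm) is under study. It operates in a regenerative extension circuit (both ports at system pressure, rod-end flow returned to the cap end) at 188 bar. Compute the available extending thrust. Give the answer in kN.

F ≈ 41.9 kN

With equal pressure on both faces, forces on the annular region cancel; the net push is pressure × rod cross-section.
Rod cross-section A_rod = π/4 × (53.3 mm)² = 2231 mm^2
F = P × A_rod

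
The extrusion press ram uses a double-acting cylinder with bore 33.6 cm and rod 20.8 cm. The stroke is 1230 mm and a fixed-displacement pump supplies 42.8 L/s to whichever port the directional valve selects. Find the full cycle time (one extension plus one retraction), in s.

Cap-side area A_cap = π/4 × (33.6 cm)² = 886.7 cm^2
Rod-side annular area A_ann = π/4 × (33.6² − 20.8²) = 546.9 cm^2
t_ext = A_cap·L/Q = 2.548 s
t_ret = A_ann·L/Q = 1.572 s
t_cycle = t_ext + t_ret

t ≈ 4.12 s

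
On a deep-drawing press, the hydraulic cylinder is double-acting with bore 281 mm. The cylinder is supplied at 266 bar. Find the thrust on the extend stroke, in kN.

Cap-side area A_cap = π/4 × (281 mm)² = 62020 mm^2
F = P × A_cap = 266 bar × A_cap

F ≈ 1650 kN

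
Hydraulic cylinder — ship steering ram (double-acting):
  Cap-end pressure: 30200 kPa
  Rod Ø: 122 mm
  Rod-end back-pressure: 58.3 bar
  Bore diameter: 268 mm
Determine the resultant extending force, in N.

F ≈ 1.44e6 N

Cap-side area A_cap = π/4 × (268 mm)² = 56410 mm^2
Rod-side annular area A_ann = π/4 × (268² − 122²) = 44720 mm^2
Net thrust = P_cap·A_cap − P_rod·A_ann = 1.704e6 N − 2.607e5 N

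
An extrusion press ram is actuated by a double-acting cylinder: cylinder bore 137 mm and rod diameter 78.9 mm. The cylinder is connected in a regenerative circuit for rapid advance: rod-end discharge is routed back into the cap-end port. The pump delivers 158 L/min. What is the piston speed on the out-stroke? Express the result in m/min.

In regeneration the rod-end outflow joins the pump flow into the cap end, so the net volume the pump must supply per unit advance equals the rod cross-section area.
Rod cross-section A_rod = π/4 × (78.9 mm)² = 4889 mm^2
v = Q_pump / A_rod

v ≈ 32.3 m/min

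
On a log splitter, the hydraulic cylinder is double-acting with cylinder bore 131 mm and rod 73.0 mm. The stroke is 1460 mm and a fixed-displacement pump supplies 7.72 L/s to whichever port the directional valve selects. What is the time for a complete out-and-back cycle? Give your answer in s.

Cap-side area A_cap = π/4 × (131 mm)² = 13480 mm^2
Rod-side annular area A_ann = π/4 × (131² − 73.0²) = 9293 mm^2
t_ext = A_cap·L/Q = 2.549 s
t_ret = A_ann·L/Q = 1.757 s
t_cycle = t_ext + t_ret

t ≈ 4.31 s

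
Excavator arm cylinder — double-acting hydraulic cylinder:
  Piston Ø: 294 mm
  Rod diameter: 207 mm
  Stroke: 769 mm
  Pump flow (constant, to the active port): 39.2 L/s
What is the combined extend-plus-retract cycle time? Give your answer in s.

t ≈ 2.00 s

Cap-side area A_cap = π/4 × (294 mm)² = 67890 mm^2
Rod-side annular area A_ann = π/4 × (294² − 207²) = 34230 mm^2
t_ext = A_cap·L/Q = 1.332 s
t_ret = A_ann·L/Q = 0.6716 s
t_cycle = t_ext + t_ret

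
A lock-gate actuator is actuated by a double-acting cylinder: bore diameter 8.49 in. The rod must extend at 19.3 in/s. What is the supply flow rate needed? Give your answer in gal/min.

Q ≈ 284 gal/min

Cap-side area A_cap = π/4 × (8.49 in)² = 56.61 in^2
Q = A × v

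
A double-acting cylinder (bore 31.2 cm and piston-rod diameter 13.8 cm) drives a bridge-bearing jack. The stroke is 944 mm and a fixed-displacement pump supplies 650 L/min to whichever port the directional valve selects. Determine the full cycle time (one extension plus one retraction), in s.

t ≈ 12.0 s

Cap-side area A_cap = π/4 × (31.2 cm)² = 764.5 cm^2
Rod-side annular area A_ann = π/4 × (31.2² − 13.8²) = 615.0 cm^2
t_ext = A_cap·L/Q = 6.662 s
t_ret = A_ann·L/Q = 5.359 s
t_cycle = t_ext + t_ret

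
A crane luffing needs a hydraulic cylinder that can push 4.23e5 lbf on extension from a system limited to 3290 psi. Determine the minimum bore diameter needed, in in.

Extension force acts on the full piston face: F = P × (π/4)D².
D = √(4F / (πP)) = √(4 × 4.23e5 lbf / (π × 3290 psi))

D ≈ 12.8 in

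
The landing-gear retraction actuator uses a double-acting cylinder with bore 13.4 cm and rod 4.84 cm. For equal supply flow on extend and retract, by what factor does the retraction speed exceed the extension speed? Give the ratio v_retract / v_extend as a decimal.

Cap-side area A_cap = π/4 × (13.4 cm)² = 141.0 cm^2
Rod-side annular area A_ann = π/4 × (13.4² − 4.84²) = 122.6 cm^2
For equal Q, v ∝ 1/A, so v_ret/v_ext = A_cap/A_ann.

v_ret/v_ext ≈ 1.15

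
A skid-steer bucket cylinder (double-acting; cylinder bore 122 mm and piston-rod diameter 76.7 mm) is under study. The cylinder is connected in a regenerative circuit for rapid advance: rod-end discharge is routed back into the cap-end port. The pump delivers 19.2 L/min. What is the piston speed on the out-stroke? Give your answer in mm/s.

In regeneration the rod-end outflow joins the pump flow into the cap end, so the net volume the pump must supply per unit advance equals the rod cross-section area.
Rod cross-section A_rod = π/4 × (76.7 mm)² = 4620 mm^2
v = Q_pump / A_rod

v ≈ 69.3 mm/s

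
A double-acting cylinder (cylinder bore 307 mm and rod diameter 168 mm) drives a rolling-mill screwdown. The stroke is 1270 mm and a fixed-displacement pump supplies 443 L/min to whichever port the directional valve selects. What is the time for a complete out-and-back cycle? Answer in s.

t ≈ 21.7 s

Cap-side area A_cap = π/4 × (307 mm)² = 74020 mm^2
Rod-side annular area A_ann = π/4 × (307² − 168²) = 51860 mm^2
t_ext = A_cap·L/Q = 12.73 s
t_ret = A_ann·L/Q = 8.920 s
t_cycle = t_ext + t_ret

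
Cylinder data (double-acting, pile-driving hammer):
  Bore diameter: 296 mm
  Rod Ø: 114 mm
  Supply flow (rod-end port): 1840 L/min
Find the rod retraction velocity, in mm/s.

v ≈ 523 mm/s

Rod-side annular area A_ann = π/4 × (296² − 114²) = 58610 mm^2
Flow into the rod-end port fills the annular volume.
v = Q / A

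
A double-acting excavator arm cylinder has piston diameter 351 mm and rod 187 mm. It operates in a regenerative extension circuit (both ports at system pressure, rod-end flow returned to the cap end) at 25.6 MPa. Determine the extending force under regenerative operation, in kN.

F ≈ 703 kN

With equal pressure on both faces, forces on the annular region cancel; the net push is pressure × rod cross-section.
Rod cross-section A_rod = π/4 × (187 mm)² = 27460 mm^2
F = P × A_rod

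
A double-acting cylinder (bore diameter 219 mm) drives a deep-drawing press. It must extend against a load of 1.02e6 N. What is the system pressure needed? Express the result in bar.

Cap-side area A_cap = π/4 × (219 mm)² = 37670 mm^2
P = F / A = 1.02e6 N / A

P ≈ 271 bar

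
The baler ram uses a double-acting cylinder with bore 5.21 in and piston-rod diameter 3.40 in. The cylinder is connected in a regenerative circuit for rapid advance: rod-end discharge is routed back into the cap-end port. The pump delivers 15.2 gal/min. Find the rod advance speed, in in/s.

In regeneration the rod-end outflow joins the pump flow into the cap end, so the net volume the pump must supply per unit advance equals the rod cross-section area.
Rod cross-section A_rod = π/4 × (3.40 in)² = 9.079 in^2
v = Q_pump / A_rod

v ≈ 6.45 in/s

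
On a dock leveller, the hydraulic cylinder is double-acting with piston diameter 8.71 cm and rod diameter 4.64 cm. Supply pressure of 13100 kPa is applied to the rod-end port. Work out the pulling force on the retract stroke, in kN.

Rod-side annular area A_ann = π/4 × (8.71² − 4.64²) = 42.67 cm^2
On retraction the pressure acts on the annular area (bore minus rod).
F = P × A_ann

F ≈ 55.9 kN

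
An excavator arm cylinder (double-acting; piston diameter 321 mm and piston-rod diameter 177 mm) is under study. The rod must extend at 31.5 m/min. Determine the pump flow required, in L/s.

Q ≈ 42.5 L/s

Cap-side area A_cap = π/4 × (321 mm)² = 80930 mm^2
Q = A × v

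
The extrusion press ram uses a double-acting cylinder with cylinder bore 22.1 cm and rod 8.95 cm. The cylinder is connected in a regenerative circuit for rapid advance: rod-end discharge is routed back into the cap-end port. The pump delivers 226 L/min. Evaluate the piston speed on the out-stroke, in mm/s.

v ≈ 599 mm/s

In regeneration the rod-end outflow joins the pump flow into the cap end, so the net volume the pump must supply per unit advance equals the rod cross-section area.
Rod cross-section A_rod = π/4 × (8.95 cm)² = 62.91 cm^2
v = Q_pump / A_rod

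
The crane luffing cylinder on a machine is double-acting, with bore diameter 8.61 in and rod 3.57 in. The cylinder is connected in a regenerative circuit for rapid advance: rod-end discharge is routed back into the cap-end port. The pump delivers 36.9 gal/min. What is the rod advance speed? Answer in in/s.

In regeneration the rod-end outflow joins the pump flow into the cap end, so the net volume the pump must supply per unit advance equals the rod cross-section area.
Rod cross-section A_rod = π/4 × (3.57 in)² = 10.01 in^2
v = Q_pump / A_rod

v ≈ 14.2 in/s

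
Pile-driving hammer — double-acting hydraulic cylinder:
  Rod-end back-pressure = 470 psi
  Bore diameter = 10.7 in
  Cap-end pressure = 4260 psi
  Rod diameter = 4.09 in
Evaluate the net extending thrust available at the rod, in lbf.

F ≈ 3.47e5 lbf

Cap-side area A_cap = π/4 × (10.7 in)² = 89.92 in^2
Rod-side annular area A_ann = π/4 × (10.7² − 4.09²) = 76.78 in^2
Net thrust = P_cap·A_cap − P_rod·A_ann = 3.831e5 lbf − 36090 lbf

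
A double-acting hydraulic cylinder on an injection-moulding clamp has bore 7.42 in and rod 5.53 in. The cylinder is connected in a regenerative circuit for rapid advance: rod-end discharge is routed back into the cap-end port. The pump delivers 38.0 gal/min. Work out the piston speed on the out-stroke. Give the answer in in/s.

In regeneration the rod-end outflow joins the pump flow into the cap end, so the net volume the pump must supply per unit advance equals the rod cross-section area.
Rod cross-section A_rod = π/4 × (5.53 in)² = 24.02 in^2
v = Q_pump / A_rod

v ≈ 6.09 in/s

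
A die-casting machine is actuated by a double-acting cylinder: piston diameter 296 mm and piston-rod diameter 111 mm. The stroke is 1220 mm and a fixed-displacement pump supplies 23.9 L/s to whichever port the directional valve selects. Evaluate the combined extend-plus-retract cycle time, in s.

t ≈ 6.53 s

Cap-side area A_cap = π/4 × (296 mm)² = 68810 mm^2
Rod-side annular area A_ann = π/4 × (296² − 111²) = 59140 mm^2
t_ext = A_cap·L/Q = 3.513 s
t_ret = A_ann·L/Q = 3.019 s
t_cycle = t_ext + t_ret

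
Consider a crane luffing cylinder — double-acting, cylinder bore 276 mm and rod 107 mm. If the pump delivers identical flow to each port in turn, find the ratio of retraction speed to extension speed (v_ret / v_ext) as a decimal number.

Cap-side area A_cap = π/4 × (276 mm)² = 59830 mm^2
Rod-side annular area A_ann = π/4 × (276² − 107²) = 50840 mm^2
For equal Q, v ∝ 1/A, so v_ret/v_ext = A_cap/A_ann.

v_ret/v_ext ≈ 1.18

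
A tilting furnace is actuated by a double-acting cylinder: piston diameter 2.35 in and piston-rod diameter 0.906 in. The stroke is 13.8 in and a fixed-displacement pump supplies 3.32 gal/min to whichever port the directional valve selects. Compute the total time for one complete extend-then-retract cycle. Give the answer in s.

t ≈ 8.67 s

Cap-side area A_cap = π/4 × (2.35 in)² = 4.337 in^2
Rod-side annular area A_ann = π/4 × (2.35² − 0.906²) = 3.693 in^2
t_ext = A_cap·L/Q = 4.683 s
t_ret = A_ann·L/Q = 3.987 s
t_cycle = t_ext + t_ret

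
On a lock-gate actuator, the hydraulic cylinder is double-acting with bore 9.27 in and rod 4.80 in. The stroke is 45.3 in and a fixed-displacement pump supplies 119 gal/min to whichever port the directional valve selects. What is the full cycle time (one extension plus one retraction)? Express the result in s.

t ≈ 11.6 s

Cap-side area A_cap = π/4 × (9.27 in)² = 67.49 in^2
Rod-side annular area A_ann = π/4 × (9.27² − 4.80²) = 49.40 in^2
t_ext = A_cap·L/Q = 6.673 s
t_ret = A_ann·L/Q = 4.884 s
t_cycle = t_ext + t_ret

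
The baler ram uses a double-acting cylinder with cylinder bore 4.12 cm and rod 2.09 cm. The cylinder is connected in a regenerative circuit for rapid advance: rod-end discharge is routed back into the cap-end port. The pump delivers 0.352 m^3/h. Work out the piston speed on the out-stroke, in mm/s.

v ≈ 285 mm/s

In regeneration the rod-end outflow joins the pump flow into the cap end, so the net volume the pump must supply per unit advance equals the rod cross-section area.
Rod cross-section A_rod = π/4 × (2.09 cm)² = 3.431 cm^2
v = Q_pump / A_rod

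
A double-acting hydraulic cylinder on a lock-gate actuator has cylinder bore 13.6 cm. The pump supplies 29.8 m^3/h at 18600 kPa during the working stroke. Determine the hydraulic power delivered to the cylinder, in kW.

W ≈ 154 kW

Hydraulic power = P × Q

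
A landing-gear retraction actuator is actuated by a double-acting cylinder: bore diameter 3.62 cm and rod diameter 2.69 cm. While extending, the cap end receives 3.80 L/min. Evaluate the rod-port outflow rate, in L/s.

Q_out ≈ 0.0284 L/s

Cap-side area A_cap = π/4 × (3.62 cm)² = 10.29 cm^2
Rod-side annular area A_ann = π/4 × (3.62² − 2.69²) = 4.609 cm^2
Piston speed v = Q_in/A_cap; rod-end outflow Q_out = v × A_ann = Q_in × A_ann/A_cap.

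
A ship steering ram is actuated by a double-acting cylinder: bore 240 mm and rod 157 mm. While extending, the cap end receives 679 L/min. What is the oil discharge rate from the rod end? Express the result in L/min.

Q_out ≈ 388 L/min

Cap-side area A_cap = π/4 × (240 mm)² = 45240 mm^2
Rod-side annular area A_ann = π/4 × (240² − 157²) = 25880 mm^2
Piston speed v = Q_in/A_cap; rod-end outflow Q_out = v × A_ann = Q_in × A_ann/A_cap.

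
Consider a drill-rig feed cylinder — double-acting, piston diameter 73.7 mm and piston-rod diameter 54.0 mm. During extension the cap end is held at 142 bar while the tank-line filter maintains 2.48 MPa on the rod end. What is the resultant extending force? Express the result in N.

F ≈ 55700 N

Cap-side area A_cap = π/4 × (73.7 mm)² = 4266 mm^2
Rod-side annular area A_ann = π/4 × (73.7² − 54.0²) = 1976 mm^2
Net thrust = P_cap·A_cap − P_rod·A_ann = 60580 N − 4900 N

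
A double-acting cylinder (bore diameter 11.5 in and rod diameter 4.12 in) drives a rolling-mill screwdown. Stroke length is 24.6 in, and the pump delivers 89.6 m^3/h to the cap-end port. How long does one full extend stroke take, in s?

Cap-side area A_cap = π/4 × (11.5 in)² = 103.9 in^2
Swept volume V = A × L; t = V / Q = A·L / Q

t ≈ 1.68 s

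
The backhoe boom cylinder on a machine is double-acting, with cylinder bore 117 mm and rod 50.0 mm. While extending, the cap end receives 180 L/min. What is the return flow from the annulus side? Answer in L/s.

Cap-side area A_cap = π/4 × (117 mm)² = 10750 mm^2
Rod-side annular area A_ann = π/4 × (117² − 50.0²) = 8788 mm^2
Piston speed v = Q_in/A_cap; rod-end outflow Q_out = v × A_ann = Q_in × A_ann/A_cap.

Q_out ≈ 2.45 L/s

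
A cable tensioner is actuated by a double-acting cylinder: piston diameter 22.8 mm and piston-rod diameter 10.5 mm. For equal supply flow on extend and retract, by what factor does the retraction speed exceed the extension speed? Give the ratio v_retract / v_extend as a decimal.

Cap-side area A_cap = π/4 × (22.8 mm)² = 408.3 mm^2
Rod-side annular area A_ann = π/4 × (22.8² − 10.5²) = 321.7 mm^2
For equal Q, v ∝ 1/A, so v_ret/v_ext = A_cap/A_ann.

v_ret/v_ext ≈ 1.27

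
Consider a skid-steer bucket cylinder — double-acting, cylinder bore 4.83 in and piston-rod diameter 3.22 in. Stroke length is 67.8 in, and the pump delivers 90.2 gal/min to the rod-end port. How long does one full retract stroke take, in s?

Rod-side annular area A_ann = π/4 × (4.83² − 3.22²) = 10.18 in^2
Swept volume V = A × L; t = V / Q = A·L / Q

t ≈ 1.99 s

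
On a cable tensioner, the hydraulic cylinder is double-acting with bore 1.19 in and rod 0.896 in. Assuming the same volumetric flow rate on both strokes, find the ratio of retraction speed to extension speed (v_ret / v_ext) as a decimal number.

Cap-side area A_cap = π/4 × (1.19 in)² = 1.112 in^2
Rod-side annular area A_ann = π/4 × (1.19² − 0.896²) = 0.4817 in^2
For equal Q, v ∝ 1/A, so v_ret/v_ext = A_cap/A_ann.

v_ret/v_ext ≈ 2.31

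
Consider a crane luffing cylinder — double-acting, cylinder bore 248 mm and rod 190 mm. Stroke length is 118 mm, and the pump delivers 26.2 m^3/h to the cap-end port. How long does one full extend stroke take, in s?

t ≈ 0.783 s

Cap-side area A_cap = π/4 × (248 mm)² = 48310 mm^2
Swept volume V = A × L; t = V / Q = A·L / Q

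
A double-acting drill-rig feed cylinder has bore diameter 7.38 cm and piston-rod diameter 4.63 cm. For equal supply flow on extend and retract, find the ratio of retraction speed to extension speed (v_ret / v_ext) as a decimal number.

v_ret/v_ext ≈ 1.65

Cap-side area A_cap = π/4 × (7.38 cm)² = 42.78 cm^2
Rod-side annular area A_ann = π/4 × (7.38² − 4.63²) = 25.94 cm^2
For equal Q, v ∝ 1/A, so v_ret/v_ext = A_cap/A_ann.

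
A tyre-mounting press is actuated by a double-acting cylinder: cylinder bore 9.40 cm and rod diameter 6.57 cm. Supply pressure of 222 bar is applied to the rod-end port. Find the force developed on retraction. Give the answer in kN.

F ≈ 78.8 kN

Rod-side annular area A_ann = π/4 × (9.40² − 6.57²) = 35.50 cm^2
On retraction the pressure acts on the annular area (bore minus rod).
F = P × A_ann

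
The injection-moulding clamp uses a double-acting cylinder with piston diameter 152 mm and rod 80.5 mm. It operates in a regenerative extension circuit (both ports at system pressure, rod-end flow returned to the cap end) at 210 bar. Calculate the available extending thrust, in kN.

With equal pressure on both faces, forces on the annular region cancel; the net push is pressure × rod cross-section.
Rod cross-section A_rod = π/4 × (80.5 mm)² = 5090 mm^2
F = P × A_rod

F ≈ 107 kN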